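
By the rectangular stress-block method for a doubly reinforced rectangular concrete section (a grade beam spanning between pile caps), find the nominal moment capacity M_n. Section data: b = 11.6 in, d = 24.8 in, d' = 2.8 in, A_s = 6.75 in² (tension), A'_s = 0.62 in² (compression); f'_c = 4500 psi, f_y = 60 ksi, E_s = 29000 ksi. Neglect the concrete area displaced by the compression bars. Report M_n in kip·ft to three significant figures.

Assume both steels yield.
a = (A_s − A'_s) f_y/(0.85 f'_c b) = (6.75 − 0.62) × 60/(0.85 × 4.5 × 11.6) = 8.289 in.
c = a/β₁ = 8.289/0.825 = 10.047 in; ε'_s = 0.003(c − d')/c = 0.0022 ≥ ε_y = 0.0021, so the compression steel yields.
M_n = (A_s − A'_s) f_y (d − a/2) + A'_s f_y (d − d') = 367.8 × (24.8 − 4.1445) + 37.2 × (24.8 − 2.8) = 7597.1 + 818.4 = 8415.5 kip·in = 8415.5/12 = 701.29 kip·ft.

M_n ≈ 701 kip·ft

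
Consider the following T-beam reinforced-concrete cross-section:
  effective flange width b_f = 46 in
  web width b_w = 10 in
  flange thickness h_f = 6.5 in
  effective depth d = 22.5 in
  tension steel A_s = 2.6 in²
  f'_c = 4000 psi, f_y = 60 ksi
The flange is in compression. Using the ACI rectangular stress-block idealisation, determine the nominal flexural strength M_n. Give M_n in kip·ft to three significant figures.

M_n ≈ 286 kip·ft

Tension: T = A_s f_y = 2.6 × 60 = 156 kips.
Try a within the flange: a = T/(0.85 f'_c b_f) = 156/(0.85 × 4 × 46) = 0.997 in.
Since a = 0.997 ≤ h_f = 6.5 in, the stress block lies entirely in the flange; analyse as a rectangular beam of width b_f.
M_n = T(d − a/2) = 156 × (22.5 − 0.4985) = 3432.2 kip·in.
M_n = 3432.2/12 = 286.02 kip·ft.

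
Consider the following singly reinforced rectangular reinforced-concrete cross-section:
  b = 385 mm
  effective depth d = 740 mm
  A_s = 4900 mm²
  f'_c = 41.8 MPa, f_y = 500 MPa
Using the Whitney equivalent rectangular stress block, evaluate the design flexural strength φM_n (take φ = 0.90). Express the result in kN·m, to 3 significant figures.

φM_n ≈ 1430 kN·m

T = A_s f_y = 4900 × 500 = 2450000 N = 2450 kN.
From C = T: a = T/(0.85 f'_c b) = 2450000/(0.85 × 41.8 × 385) = 179.11 mm.
M_n = T(d − a/2) = 2450 kN × (740 − 89.555) mm = 1593.59 kN·m.
φM_n = 0.90 × 1593.59 = 1434.23 kN·m.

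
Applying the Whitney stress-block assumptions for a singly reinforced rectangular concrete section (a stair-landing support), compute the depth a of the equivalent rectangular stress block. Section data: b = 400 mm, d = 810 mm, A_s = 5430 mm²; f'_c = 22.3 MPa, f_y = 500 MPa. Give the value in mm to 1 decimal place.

T = A_s f_y = 5430 × 500 = 2715000 N = 2715 kN.
Setting C = 0.85 f'_c a b equal to T: a = 2715000/(0.85 × 22.3 × 400) = 358.1 mm.

a ≈ 358.1 mm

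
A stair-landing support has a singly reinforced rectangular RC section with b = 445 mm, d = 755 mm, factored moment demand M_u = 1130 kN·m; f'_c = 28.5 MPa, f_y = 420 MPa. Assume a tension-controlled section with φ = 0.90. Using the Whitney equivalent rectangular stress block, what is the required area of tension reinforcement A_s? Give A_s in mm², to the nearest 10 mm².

M_n = M_u/φ = 1130/0.90 = 1255.56 kN·m.
With M_n = 0.85 f'_c a b (d − a/2), solve the quadratic for a:
a = d − √(d² − 2M_n/(0.85 f'_c b)) = 755 − √(755² − 2 × 1255.56×10⁶/(0.85 × 28.5 × 445)) = 174.41 mm.
A_s = 0.85 f'_c a b / f_y = 0.85 × 28.5 × 174.41 × 445 / 420 = 4476.6 mm².

A_s ≈ 4480 mm²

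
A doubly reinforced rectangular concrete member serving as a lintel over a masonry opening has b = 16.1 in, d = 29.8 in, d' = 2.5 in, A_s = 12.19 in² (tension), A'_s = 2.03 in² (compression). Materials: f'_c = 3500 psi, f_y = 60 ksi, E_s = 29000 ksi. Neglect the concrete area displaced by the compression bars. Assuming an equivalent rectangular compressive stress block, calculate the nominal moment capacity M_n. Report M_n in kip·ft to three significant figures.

M_n ≈ 1470 kip·ft

Assume both steels yield.
a = (A_s − A'_s) f_y/(0.85 f'_c b) = (12.19 − 2.03) × 60/(0.85 × 3.5 × 16.1) = 12.727 in.
c = a/β₁ = 12.727/0.85 = 14.973 in; ε'_s = 0.003(c − d')/c = 0.0025 ≥ ε_y = 0.0021, so the compression steel yields.
M_n = (A_s − A'_s) f_y (d − a/2) + A'_s f_y (d − d') = 609.6 × (29.8 − 6.3635) + 121.8 × (29.8 − 2.5) = 14286.9 + 3325.1 = 17612.0 kip·in = 17612.0/12 = 1467.67 kip·ft.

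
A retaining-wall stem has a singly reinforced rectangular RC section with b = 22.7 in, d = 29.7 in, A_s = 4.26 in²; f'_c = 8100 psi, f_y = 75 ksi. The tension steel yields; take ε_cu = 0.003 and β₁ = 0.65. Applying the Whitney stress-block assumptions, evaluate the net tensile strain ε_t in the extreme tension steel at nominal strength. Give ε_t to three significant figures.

a = A_s f_y/(0.85 f'_c b) = 2.044 in.
β₁ = 0.65, so c = a/β₁ = 2.044/0.65 = 3.145 in.
From the linear strain diagram with ε_cu = 0.003: ε_t = 0.003 (d − c)/c = 0.003 × (29.7 − 3.145)/3.145 = 0.0253.
Since ε_t ≥ 0.005, the section is tension-controlled.

ε_t ≈ 0.0253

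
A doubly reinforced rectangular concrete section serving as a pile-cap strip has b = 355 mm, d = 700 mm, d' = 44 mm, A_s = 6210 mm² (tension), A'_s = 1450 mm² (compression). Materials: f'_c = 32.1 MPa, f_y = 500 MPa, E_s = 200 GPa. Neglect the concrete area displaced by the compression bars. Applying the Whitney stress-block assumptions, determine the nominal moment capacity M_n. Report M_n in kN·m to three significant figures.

M_n ≈ 1850 kN·m

Assume both tension and compression steel yield.
Net tension couple steel: A_s − A'_s = 4760 mm².
a = (A_s − A'_s) f_y / (0.85 f'_c b) = 2380000/(0.85 × 32.1 × 355) = 245.71 mm.
c = a/β₁ = 245.71/0.821 = 299.28 mm; ε'_s = 0.003(c − d')/c = 0.0026 ≥ f_y/E_s = 0.0025, so compression steel does yield.
M_n = (A_s − A'_s) f_y (d − a/2) + A'_s f_y (d − d') = [2380000 × (700 − 122.855) + 725000 × (700 − 44)] × 10⁻⁶ = 1373.61 + 475.60 = 1849.21 kN·m.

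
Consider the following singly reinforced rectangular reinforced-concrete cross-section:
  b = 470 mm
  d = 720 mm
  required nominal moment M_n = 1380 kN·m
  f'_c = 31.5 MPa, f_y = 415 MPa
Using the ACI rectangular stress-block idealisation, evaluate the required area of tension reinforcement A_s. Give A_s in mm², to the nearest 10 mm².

With M_n = 0.85 f'_c a b (d − a/2), solve the quadratic for a:
a = d − √(d² − 2M_n/(0.85 f'_c b)) = 720 − √(720² − 2 × 1380×10⁶/(0.85 × 31.5 × 470)) = 173.12 mm.
A_s = 0.85 f'_c a b / f_y = 0.85 × 31.5 × 173.12 × 470 / 415 = 5249.6 mm².

A_s ≈ 5250 mm²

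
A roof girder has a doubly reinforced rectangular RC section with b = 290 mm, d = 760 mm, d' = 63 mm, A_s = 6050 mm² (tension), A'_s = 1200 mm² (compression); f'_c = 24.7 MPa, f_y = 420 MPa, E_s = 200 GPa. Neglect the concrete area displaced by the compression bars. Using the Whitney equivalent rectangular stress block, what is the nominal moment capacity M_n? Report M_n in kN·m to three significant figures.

Assume both tension and compression steel yield.
Net tension couple steel: A_s − A'_s = 4850 mm².
a = (A_s − A'_s) f_y / (0.85 f'_c b) = 2037000/(0.85 × 24.7 × 290) = 334.56 mm.
c = a/β₁ = 334.56/0.85 = 393.60 mm; ε'_s = 0.003(c − d')/c = 0.0025 ≥ f_y/E_s = 0.0021, so compression steel does yield.
M_n = (A_s − A'_s) f_y (d − a/2) + A'_s f_y (d − d') = [2037000 × (760 − 167.28) + 504000 × (760 − 63)] × 10⁻⁶ = 1207.37 + 351.29 = 1558.66 kN·m.

M_n ≈ 1560 kN·m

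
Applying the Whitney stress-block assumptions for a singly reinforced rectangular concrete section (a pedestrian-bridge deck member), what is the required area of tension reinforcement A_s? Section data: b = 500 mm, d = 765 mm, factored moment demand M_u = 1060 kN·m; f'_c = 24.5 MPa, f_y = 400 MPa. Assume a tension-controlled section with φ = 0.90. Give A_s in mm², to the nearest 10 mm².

A_s ≈ 4320 mm²

M_n = M_u/φ = 1060/0.90 = 1177.78 kN·m.
With M_n = 0.85 f'_c a b (d − a/2), solve the quadratic for a:
a = d − √(d² − 2M_n/(0.85 f'_c b)) = 765 − √(765² − 2 × 1177.78×10⁶/(0.85 × 24.5 × 500)) = 165.83 mm.
A_s = 0.85 f'_c a b / f_y = 0.85 × 24.5 × 165.83 × 500 / 400 = 4316.8 mm².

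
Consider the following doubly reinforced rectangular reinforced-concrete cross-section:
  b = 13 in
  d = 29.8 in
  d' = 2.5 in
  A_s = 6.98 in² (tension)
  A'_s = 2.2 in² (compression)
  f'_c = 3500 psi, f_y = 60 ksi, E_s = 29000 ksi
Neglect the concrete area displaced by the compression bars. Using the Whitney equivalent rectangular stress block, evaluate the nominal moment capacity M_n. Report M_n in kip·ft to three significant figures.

M_n ≈ 924 kip·ft

Assume both steels yield.
a = (A_s − A'_s) f_y/(0.85 f'_c b) = (6.98 − 2.2) × 60/(0.85 × 3.5 × 13) = 7.416 in.
c = a/β₁ = 7.416/0.85 = 8.725 in; ε'_s = 0.003(c − d')/c = 0.0021 ≥ ε_y = 0.0021, so the compression steel yields.
M_n = (A_s − A'_s) f_y (d − a/2) + A'_s f_y (d − d') = 286.8 × (29.8 − 3.708) + 132 × (29.8 − 2.5) = 7483.2 + 3603.6 = 11086.8 kip·in = 11086.8/12 = 923.90 kip·ft.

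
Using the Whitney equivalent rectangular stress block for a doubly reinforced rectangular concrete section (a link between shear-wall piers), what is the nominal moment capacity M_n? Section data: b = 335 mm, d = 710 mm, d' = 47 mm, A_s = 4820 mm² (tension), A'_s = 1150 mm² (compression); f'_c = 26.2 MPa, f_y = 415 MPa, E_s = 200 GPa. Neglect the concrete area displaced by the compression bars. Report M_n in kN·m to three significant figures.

M_n ≈ 1240 kN·m

Assume both tension and compression steel yield.
Net tension couple steel: A_s − A'_s = 3670 mm².
a = (A_s − A'_s) f_y / (0.85 f'_c b) = 1523050/(0.85 × 26.2 × 335) = 204.15 mm.
c = a/β₁ = 204.15/0.85 = 240.18 mm; ε'_s = 0.003(c − d')/c = 0.0024 ≥ f_y/E_s = 0.0021, so compression steel does yield.
M_n = (A_s − A'_s) f_y (d − a/2) + A'_s f_y (d − d') = [1523050 × (710 − 102.075) + 477250 × (710 − 47)] × 10⁻⁶ = 925.90 + 316.42 = 1242.32 kN·m.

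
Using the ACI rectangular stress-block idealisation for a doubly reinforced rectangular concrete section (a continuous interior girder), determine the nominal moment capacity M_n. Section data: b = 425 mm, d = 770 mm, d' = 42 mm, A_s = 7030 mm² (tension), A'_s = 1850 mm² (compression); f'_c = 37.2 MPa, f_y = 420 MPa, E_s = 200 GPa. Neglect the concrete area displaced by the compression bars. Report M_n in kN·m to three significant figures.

M_n ≈ 2060 kN·m

Assume both tension and compression steel yield.
Net tension couple steel: A_s − A'_s = 5180 mm².
a = (A_s − A'_s) f_y / (0.85 f'_c b) = 2175600/(0.85 × 37.2 × 425) = 161.89 mm.
c = a/β₁ = 161.89/0.784 = 206.49 mm; ε'_s = 0.003(c − d')/c = 0.0024 ≥ f_y/E_s = 0.0021, so compression steel does yield.
M_n = (A_s − A'_s) f_y (d − a/2) + A'_s f_y (d − d') = [2175600 × (770 − 80.945) + 777000 × (770 − 42)] × 10⁻⁶ = 1499.11 + 565.66 = 2064.77 kN·m.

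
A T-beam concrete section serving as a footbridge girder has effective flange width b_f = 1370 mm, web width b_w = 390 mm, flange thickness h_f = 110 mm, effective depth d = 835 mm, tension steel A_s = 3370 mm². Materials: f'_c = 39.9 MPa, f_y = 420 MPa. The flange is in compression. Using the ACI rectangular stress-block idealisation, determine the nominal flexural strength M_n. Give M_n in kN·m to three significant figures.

M_n ≈ 1160 kN·m

Tension: T = A_s f_y = 3370 × 420 = 1415400 N.
Try a within the flange: a = T/(0.85 f'_c b_f) = 1415400/(0.85 × 39.9 × 1370) = 30.46 mm.
Since a = 30.46 ≤ h_f = 110 mm, the stress block lies entirely in the flange; analyse as a rectangular beam of width b_f.
M_n = T(d − a/2) = 1415400 × (835 − 15.23) = 1160.30 × 10⁶ N·mm.
M_n = 1160.30 kN·m.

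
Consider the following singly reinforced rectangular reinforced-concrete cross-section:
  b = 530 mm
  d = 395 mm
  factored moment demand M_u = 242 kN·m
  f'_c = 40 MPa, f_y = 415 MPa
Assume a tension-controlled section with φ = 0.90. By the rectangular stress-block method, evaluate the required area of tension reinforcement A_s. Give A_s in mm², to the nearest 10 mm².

A_s ≈ 1730 mm²

M_n = M_u/φ = 242/0.90 = 268.889 kN·m.
With M_n = 0.85 f'_c a b (d − a/2), solve the quadratic for a:
a = d − √(d² − 2M_n/(0.85 f'_c b)) = 395 − √(395² − 2 × 268.889×10⁶/(0.85 × 40 × 530)) = 39.78 mm.
A_s = 0.85 f'_c a b / f_y = 0.85 × 40 × 39.78 × 530 / 415 = 1727.3 mm².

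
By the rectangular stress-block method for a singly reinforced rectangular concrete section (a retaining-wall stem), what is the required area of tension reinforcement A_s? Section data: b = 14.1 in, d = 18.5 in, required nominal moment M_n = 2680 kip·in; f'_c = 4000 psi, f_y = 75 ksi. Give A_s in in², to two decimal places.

From M_n = 0.85 f'_c a b (d − a/2):
a = d − √(d² − 2M_n/(0.85 f'_c b)) = 18.5 − √(18.5² − 2 × 2680/(0.85 × 4 × 14.1)) = 3.320 in.
A_s = 0.85 f'_c a b / f_y = 0.85 × 4 × 3.320 × 14.1 / 75 = 2.122 in².

A_s ≈ 2.12 in²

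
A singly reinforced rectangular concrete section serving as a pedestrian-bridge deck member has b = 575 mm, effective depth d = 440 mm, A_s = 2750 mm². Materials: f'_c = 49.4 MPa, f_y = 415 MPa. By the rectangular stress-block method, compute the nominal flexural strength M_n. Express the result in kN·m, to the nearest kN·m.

M_n ≈ 475 kN·m

T = A_s f_y = 2750 × 415 = 1141250 N = 1141.25 kN.
From C = T: a = T/(0.85 f'_c b) = 1141250/(0.85 × 49.4 × 575) = 47.27 mm.
M_n = T(d − a/2) = 1141.25 kN × (440 − 23.635) mm = 475.18 kN·m.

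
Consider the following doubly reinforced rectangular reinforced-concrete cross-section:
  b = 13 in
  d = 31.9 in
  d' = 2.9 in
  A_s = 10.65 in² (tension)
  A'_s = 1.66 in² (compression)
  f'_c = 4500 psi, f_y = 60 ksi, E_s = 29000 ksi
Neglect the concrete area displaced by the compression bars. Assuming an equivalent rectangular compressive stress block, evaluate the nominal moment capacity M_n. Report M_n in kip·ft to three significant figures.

Assume both steels yield.
a = (A_s − A'_s) f_y/(0.85 f'_c b) = (10.65 − 1.66) × 60/(0.85 × 4.5 × 13) = 10.848 in.
c = a/β₁ = 10.848/0.825 = 13.149 in; ε'_s = 0.003(c − d')/c = 0.0023 ≥ ε_y = 0.0021, so the compression steel yields.
M_n = (A_s − A'_s) f_y (d − a/2) + A'_s f_y (d − d') = 539.4 × (31.9 − 5.424) + 99.6 × (31.9 − 2.9) = 14281.2 + 2888.4 = 17169.6 kip·in = 17169.6/12 = 1430.80 kip·ft.

M_n ≈ 1430 kip·ft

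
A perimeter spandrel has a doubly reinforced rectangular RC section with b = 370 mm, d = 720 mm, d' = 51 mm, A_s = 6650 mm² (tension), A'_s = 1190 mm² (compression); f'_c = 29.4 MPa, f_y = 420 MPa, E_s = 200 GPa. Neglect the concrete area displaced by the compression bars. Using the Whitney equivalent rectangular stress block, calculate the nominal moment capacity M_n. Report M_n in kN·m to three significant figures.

Assume both tension and compression steel yield.
Net tension couple steel: A_s − A'_s = 5460 mm².
a = (A_s − A'_s) f_y / (0.85 f'_c b) = 2293200/(0.85 × 29.4 × 370) = 248.01 mm.
c = a/β₁ = 248.01/0.84 = 295.25 mm; ε'_s = 0.003(c − d')/c = 0.0025 ≥ f_y/E_s = 0.0021, so compression steel does yield.
M_n = (A_s − A'_s) f_y (d − a/2) + A'_s f_y (d − d') = [2293200 × (720 − 124.005) + 499800 × (720 − 51)] × 10⁻⁶ = 1366.74 + 334.37 = 1701.11 kN·m.

M_n ≈ 1700 kN·m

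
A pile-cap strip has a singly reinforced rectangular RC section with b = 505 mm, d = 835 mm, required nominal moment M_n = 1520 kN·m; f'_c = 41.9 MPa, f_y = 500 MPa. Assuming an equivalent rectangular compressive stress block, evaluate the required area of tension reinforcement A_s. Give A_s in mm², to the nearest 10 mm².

With M_n = 0.85 f'_c a b (d − a/2), solve the quadratic for a:
a = d − √(d² − 2M_n/(0.85 f'_c b)) = 835 − √(835² − 2 × 1520×10⁶/(0.85 × 41.9 × 505)) = 108.23 mm.
A_s = 0.85 f'_c a b / f_y = 0.85 × 41.9 × 108.23 × 505 / 500 = 3893.2 mm².

A_s ≈ 3890 mm²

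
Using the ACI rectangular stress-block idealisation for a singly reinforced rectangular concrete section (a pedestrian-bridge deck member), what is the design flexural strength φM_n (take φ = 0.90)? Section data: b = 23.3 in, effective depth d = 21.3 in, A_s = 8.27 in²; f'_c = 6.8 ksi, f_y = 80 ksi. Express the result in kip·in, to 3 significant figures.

T = A_s f_y = 8.27 × 80 = 661.6 kips.
a = T/(0.85 f'_c b) = 661.6/(0.85 × 6.8 × 23.3) = 4.913 in.
M_n = T(d − a/2) = 661.6 × (21.3 − 2.4565) = 12466.9 kip·in.
φM_n = 0.90 × 12466.9 = 11220.2 kip·in.

φM_n ≈ 11200 kip·in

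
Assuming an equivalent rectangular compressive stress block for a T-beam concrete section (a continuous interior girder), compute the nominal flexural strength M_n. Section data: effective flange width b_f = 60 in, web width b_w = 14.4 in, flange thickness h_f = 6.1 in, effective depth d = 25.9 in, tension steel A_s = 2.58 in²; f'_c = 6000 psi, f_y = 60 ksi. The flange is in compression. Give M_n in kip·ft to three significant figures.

Tension: T = A_s f_y = 2.58 × 60 = 154.8 kips.
Try a within the flange: a = T/(0.85 f'_c b_f) = 154.8/(0.85 × 6 × 60) = 0.506 in.
Since a = 0.506 ≤ h_f = 6.1 in, the stress block lies entirely in the flange; analyse as a rectangular beam of width b_f.
M_n = T(d − a/2) = 154.8 × (25.9 − 0.253) = 3970.2 kip·in.
M_n = 3970.2/12 = 330.85 kip·ft.

M_n ≈ 331 kip·ft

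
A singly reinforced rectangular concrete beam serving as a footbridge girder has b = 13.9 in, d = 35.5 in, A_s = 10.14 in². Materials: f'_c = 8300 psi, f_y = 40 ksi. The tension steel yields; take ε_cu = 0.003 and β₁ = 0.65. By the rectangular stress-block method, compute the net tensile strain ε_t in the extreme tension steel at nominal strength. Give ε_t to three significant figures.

a = A_s f_y/(0.85 f'_c b) = 4.136 in.
β₁ = 0.65, so c = a/β₁ = 4.136/0.65 = 6.363 in.
From the linear strain diagram with ε_cu = 0.003: ε_t = 0.003 (d − c)/c = 0.003 × (35.5 − 6.363)/6.363 = 0.0137.
Since ε_t ≥ 0.005, the section is tension-controlled.

ε_t ≈ 0.0137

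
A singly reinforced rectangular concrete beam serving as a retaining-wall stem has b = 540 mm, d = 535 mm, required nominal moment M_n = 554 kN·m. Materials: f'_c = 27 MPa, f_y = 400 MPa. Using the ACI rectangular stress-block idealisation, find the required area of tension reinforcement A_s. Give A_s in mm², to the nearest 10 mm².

A_s ≈ 2830 mm²

With M_n = 0.85 f'_c a b (d − a/2), solve the quadratic for a:
a = d − √(d² − 2M_n/(0.85 f'_c b)) = 535 − √(535² − 2 × 554×10⁶/(0.85 × 27 × 540)) = 91.36 mm.
A_s = 0.85 f'_c a b / f_y = 0.85 × 27 × 91.36 × 540 / 400 = 2830.6 mm².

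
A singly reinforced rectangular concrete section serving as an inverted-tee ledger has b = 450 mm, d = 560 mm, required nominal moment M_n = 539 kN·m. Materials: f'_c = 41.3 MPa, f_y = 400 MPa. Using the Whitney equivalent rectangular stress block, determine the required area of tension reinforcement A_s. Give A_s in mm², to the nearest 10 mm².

With M_n = 0.85 f'_c a b (d − a/2), solve the quadratic for a:
a = d − √(d² − 2M_n/(0.85 f'_c b)) = 560 − √(560² − 2 × 539×10⁶/(0.85 × 41.3 × 450)) = 64.66 mm.
A_s = 0.85 f'_c a b / f_y = 0.85 × 41.3 × 64.66 × 450 / 400 = 2553.6 mm².

A_s ≈ 2550 mm²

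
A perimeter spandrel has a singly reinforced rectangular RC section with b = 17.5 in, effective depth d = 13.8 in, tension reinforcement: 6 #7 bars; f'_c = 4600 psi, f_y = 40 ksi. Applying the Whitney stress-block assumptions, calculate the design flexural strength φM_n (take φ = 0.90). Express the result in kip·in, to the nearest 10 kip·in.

φM_n ≈ 1650 kip·in

A_s = 6 × 0.6 = 3.6 in².
T = A_s f_y = 3.6 × 40 = 144 kips.
a = T/(0.85 f'_c b) = 144/(0.85 × 4.6 × 17.5) = 2.104 in.
M_n = T(d − a/2) = 144 × (13.8 − 1.052) = 1835.7 kip·in.
φM_n = 0.90 × 1835.7 = 1652.1 kip·in.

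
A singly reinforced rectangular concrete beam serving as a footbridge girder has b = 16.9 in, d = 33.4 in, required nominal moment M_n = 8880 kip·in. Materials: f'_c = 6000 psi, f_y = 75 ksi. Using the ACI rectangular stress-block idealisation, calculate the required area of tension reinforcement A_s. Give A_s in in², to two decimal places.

From M_n = 0.85 f'_c a b (d − a/2):
a = d − √(d² − 2M_n/(0.85 f'_c b)) = 33.4 − √(33.4² − 2 × 8880/(0.85 × 6 × 16.9)) = 3.242 in.
A_s = 0.85 f'_c a b / f_y = 0.85 × 6 × 3.242 × 16.9 / 75 = 3.726 in².

A_s ≈ 3.73 in²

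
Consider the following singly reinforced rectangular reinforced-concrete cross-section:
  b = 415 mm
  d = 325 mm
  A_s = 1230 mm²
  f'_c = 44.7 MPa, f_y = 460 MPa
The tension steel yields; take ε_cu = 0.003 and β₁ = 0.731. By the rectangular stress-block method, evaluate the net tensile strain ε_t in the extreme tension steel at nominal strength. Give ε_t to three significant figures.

a = A_s f_y/(0.85 f'_c b) = 35.88 mm.
β₁ = 0.731, so c = a/β₁ = 35.88/0.731 = 49.08 mm.
From the linear strain diagram with ε_cu = 0.003: ε_t = 0.003 (d − c)/c = 0.003 × (325 − 49.08)/49.08 = 0.0169.
Since ε_t ≥ 0.005, the section is tension-controlled.

ε_t ≈ 0.0169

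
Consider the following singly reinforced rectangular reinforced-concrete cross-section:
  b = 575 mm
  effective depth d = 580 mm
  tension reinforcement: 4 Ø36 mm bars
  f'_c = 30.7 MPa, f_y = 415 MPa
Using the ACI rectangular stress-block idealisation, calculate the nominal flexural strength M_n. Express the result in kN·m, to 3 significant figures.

M_n ≈ 885 kN·m

A_s = 4 × 1018 = 4072 mm².
T = A_s f_y = 4072 × 415 = 1689880 N = 1689.88 kN.
From C = T: a = T/(0.85 f'_c b) = 1689880/(0.85 × 30.7 × 575) = 112.62 mm.
M_n = T(d − a/2) = 1689.88 kN × (580 − 56.31) mm = 884.97 kN·m.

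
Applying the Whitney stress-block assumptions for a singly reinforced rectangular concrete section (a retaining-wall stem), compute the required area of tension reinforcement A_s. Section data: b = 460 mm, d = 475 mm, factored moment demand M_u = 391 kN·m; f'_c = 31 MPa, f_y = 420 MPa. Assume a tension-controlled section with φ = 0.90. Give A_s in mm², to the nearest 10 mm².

M_n = M_u/φ = 391/0.90 = 434.444 kN·m.
With M_n = 0.85 f'_c a b (d − a/2), solve the quadratic for a:
a = d − √(d² − 2M_n/(0.85 f'_c b)) = 475 − √(475² − 2 × 434.444×10⁶/(0.85 × 31 × 460)) = 82.65 mm.
A_s = 0.85 f'_c a b / f_y = 0.85 × 31 × 82.65 × 460 / 420 = 2385.2 mm².

A_s ≈ 2390 mm²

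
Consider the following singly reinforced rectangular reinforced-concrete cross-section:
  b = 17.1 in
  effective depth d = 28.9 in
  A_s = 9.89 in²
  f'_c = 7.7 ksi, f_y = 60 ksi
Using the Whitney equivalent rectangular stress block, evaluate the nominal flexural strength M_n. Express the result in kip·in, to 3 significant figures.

M_n ≈ 15600 kip·in

T = A_s f_y = 9.89 × 60 = 593.4 kips.
a = T/(0.85 f'_c b) = 593.4/(0.85 × 7.7 × 17.1) = 5.302 in.
M_n = T(d − a/2) = 593.4 × (28.9 − 2.651) = 15576.2 kip·in.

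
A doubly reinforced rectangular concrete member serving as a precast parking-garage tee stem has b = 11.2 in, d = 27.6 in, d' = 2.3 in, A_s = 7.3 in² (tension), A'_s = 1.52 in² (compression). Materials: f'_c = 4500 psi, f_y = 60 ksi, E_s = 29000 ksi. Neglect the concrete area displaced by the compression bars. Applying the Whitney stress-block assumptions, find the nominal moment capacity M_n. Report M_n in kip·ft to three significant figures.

Assume both steels yield.
a = (A_s − A'_s) f_y/(0.85 f'_c b) = (7.3 − 1.52) × 60/(0.85 × 4.5 × 11.2) = 8.095 in.
c = a/β₁ = 8.095/0.825 = 9.812 in; ε'_s = 0.003(c − d')/c = 0.0023 ≥ ε_y = 0.0021, so the compression steel yields.
M_n = (A_s − A'_s) f_y (d − a/2) + A'_s f_y (d − d') = 346.8 × (27.6 − 4.0475) + 91.2 × (27.6 − 2.3) = 8168.0 + 2307.4 = 10475.4 kip·in = 10475.4/12 = 872.95 kip·ft.

M_n ≈ 873 kip·ft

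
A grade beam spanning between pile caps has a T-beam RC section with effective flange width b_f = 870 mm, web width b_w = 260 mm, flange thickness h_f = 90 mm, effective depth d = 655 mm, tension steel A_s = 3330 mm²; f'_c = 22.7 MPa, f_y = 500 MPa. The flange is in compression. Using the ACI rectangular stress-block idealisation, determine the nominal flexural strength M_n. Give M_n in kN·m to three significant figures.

M_n ≈ 1010 kN·m

Tension: T = A_s f_y = 3330 × 500 = 1665000 N.
Try a within the flange: a = T/(0.85 f'_c b_f) = 1665000/(0.85 × 22.7 × 870) = 99.19 mm.
a = 99.19 > h_f = 90 mm: the block extends into the web. Split into flange-overhang and web parts.
C_f = 0.85 f'_c (b_f − b_w) h_f = 0.85 × 22.7 × (870 − 260) × 90 = 1059296 N.
Remaining web compression depth: a_w = (T − C_f)/(0.85 f'_c b_w) = (1665000 − 1059296)/(0.85 × 22.7 × 260) = 120.74 mm.
M_n = C_f(d − h_f/2) + (T − C_f)(d − a_w/2) = 1059296 × (655 − 45) + 605704 × (655 − 60.37) = 646.17 + 360.17 = 1006.34 × 10⁶ N·mm.
M_n = 1006.34 kN·m.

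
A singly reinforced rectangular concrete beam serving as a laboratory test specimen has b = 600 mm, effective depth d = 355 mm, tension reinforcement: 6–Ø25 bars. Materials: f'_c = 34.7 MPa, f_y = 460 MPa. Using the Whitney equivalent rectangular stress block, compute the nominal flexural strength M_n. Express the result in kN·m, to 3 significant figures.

M_n ≈ 429 kN·m

A_s = 6 × 491 = 2946 mm².
T = A_s f_y = 2946 × 460 = 1355160 N = 1355.16 kN.
From C = T: a = T/(0.85 f'_c b) = 1355160/(0.85 × 34.7 × 600) = 76.58 mm.
M_n = T(d − a/2) = 1355.16 kN × (355 − 38.29) mm = 429.19 kN·m.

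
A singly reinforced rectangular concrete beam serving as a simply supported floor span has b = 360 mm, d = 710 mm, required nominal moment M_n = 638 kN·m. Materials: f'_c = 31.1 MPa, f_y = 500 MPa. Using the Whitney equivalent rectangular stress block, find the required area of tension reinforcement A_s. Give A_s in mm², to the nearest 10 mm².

With M_n = 0.85 f'_c a b (d − a/2), solve the quadratic for a:
a = d − √(d² − 2M_n/(0.85 f'_c b)) = 710 − √(710² − 2 × 638×10⁶/(0.85 × 31.1 × 360)) = 101.71 mm.
A_s = 0.85 f'_c a b / f_y = 0.85 × 31.1 × 101.71 × 360 / 500 = 1935.9 mm².

A_s ≈ 1940 mm²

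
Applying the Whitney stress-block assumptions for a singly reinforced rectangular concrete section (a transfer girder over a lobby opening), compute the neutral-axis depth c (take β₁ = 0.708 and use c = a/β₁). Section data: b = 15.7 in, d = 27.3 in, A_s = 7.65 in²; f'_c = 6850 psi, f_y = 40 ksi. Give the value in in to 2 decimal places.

c ≈ 4.73 in

T = A_s f_y = 7.65 × 40 = 306 kips.
a = T/(0.85 f'_c b) = 306/(0.85 × 6.85 × 15.7) = 3.3474 in.
With β₁ = 0.708, c = a/β₁ = 3.3474/0.708 = 4.73 in.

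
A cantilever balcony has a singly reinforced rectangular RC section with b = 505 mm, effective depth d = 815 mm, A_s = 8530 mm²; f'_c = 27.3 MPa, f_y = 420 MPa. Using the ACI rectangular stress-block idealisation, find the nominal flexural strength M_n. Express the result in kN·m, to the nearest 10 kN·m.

M_n ≈ 2370 kN·m

T = A_s f_y = 8530 × 420 = 3582600 N = 3582.6 kN.
From C = T: a = T/(0.85 f'_c b) = 3582600/(0.85 × 27.3 × 505) = 305.72 mm.
M_n = T(d − a/2) = 3582.6 kN × (815 − 152.86) mm = 2372.18 kN·m.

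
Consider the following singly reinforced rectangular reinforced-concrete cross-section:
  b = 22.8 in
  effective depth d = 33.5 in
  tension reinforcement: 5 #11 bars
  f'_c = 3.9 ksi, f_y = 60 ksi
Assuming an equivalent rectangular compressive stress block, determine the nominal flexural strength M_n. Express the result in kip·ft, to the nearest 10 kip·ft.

M_n ≈ 1190 kip·ft

A_s = 5 × 1.56 = 7.8 in².
T = A_s f_y = 7.8 × 60 = 468 kips.
a = T/(0.85 f'_c b) = 468/(0.85 × 3.9 × 22.8) = 6.192 in.
M_n = T(d − a/2) = 468 × (33.5 − 3.096) = 14229.1 kip·in = 14229.1/12 = 1185.76 kip·ft.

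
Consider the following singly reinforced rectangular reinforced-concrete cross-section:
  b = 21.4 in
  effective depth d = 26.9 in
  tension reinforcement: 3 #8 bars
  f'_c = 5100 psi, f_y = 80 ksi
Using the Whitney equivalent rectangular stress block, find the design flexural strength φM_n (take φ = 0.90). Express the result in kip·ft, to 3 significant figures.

φM_n ≈ 368 kip·ft

A_s = 3 × 0.79 = 2.37 in².
T = A_s f_y = 2.37 × 80 = 189.6 kips.
a = T/(0.85 f'_c b) = 189.6/(0.85 × 5.1 × 21.4) = 2.044 in.
M_n = T(d − a/2) = 189.6 × (26.9 − 1.022) = 4906.5 kip·in = 4906.5/12 = 408.88 kip·ft.
φM_n = 0.90 × 408.88 = 367.99 kip·ft.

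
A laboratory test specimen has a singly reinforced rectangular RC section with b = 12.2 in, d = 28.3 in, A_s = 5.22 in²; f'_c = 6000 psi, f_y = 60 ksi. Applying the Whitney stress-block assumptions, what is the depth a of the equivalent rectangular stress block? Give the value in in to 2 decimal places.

T = A_s f_y = 5.22 × 60 = 313.2 kips.
a = T/(0.85 f'_c b) = 313.2/(0.85 × 6 × 12.2) = 5.03 in.

a ≈ 5.03 in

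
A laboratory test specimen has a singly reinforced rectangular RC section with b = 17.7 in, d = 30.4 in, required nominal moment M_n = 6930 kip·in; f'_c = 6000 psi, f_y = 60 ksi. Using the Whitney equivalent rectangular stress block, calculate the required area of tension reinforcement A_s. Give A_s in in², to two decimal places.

A_s ≈ 3.97 in²

From M_n = 0.85 f'_c a b (d − a/2):
a = d − √(d² − 2M_n/(0.85 f'_c b)) = 30.4 − √(30.4² − 2 × 6930/(0.85 × 6 × 17.7)) = 2.640 in.
A_s = 0.85 f'_c a b / f_y = 0.85 × 6 × 2.640 × 17.7 / 60 = 3.972 in².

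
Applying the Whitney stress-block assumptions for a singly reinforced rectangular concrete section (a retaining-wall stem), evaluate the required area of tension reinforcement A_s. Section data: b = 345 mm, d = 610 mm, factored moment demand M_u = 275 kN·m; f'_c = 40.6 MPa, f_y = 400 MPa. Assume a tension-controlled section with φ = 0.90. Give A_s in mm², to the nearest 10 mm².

A_s ≈ 1300 mm²

M_n = M_u/φ = 275/0.90 = 305.556 kN·m.
With M_n = 0.85 f'_c a b (d − a/2), solve the quadratic for a:
a = d − √(d² − 2M_n/(0.85 f'_c b)) = 610 − √(610² − 2 × 305.556×10⁶/(0.85 × 40.6 × 345)) = 43.63 mm.
A_s = 0.85 f'_c a b / f_y = 0.85 × 40.6 × 43.63 × 345 / 400 = 1298.6 mm².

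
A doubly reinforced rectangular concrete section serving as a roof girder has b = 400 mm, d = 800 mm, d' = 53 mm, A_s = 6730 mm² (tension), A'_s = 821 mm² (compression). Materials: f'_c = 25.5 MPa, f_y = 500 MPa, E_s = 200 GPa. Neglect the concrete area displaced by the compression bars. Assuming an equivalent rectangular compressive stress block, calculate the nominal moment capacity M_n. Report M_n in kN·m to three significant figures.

Assume both tension and compression steel yield.
Net tension couple steel: A_s − A'_s = 5909 mm².
a = (A_s − A'_s) f_y / (0.85 f'_c b) = 2954500/(0.85 × 25.5 × 400) = 340.77 mm.
c = a/β₁ = 340.77/0.85 = 400.91 mm; ε'_s = 0.003(c − d')/c = 0.0026 ≥ f_y/E_s = 0.0025, so compression steel does yield.
M_n = (A_s − A'_s) f_y (d − a/2) + A'_s f_y (d − d') = [2954500 × (800 − 170.385) + 410500 × (800 − 53)] × 10⁻⁶ = 1860.20 + 306.64 = 2166.84 kN·m.

M_n ≈ 2170 kN·m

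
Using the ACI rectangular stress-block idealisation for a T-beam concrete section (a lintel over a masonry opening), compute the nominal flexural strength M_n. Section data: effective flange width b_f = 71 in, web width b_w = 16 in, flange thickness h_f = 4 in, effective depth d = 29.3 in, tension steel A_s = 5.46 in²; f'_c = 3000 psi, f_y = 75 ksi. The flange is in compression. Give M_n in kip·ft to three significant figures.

Tension: T = A_s f_y = 5.46 × 75 = 409.5 kips.
Try a within the flange: a = T/(0.85 f'_c b_f) = 409.5/(0.85 × 3 × 71) = 2.262 in.
Since a = 2.262 ≤ h_f = 4 in, the stress block lies entirely in the flange; analyse as a rectangular beam of width b_f.
M_n = T(d − a/2) = 409.5 × (29.3 − 1.131) = 11535.2 kip·in.
M_n = 11535.2/12 = 961.27 kip·ft.

M_n ≈ 961 kip·ft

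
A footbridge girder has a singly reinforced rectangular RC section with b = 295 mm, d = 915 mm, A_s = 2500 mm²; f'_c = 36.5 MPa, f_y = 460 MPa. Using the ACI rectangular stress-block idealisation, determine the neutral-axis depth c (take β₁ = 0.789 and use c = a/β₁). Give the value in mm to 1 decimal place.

c ≈ 159.3 mm

T = A_s f_y = 2500 × 460 = 1150000 N = 1150 kN.
Setting C = 0.85 f'_c a b equal to T: a = 1150000/(0.85 × 36.5 × 295) = 125.650 mm.
With β₁ = 0.789, c = a/β₁ = 125.650/0.789 = 159.3 mm.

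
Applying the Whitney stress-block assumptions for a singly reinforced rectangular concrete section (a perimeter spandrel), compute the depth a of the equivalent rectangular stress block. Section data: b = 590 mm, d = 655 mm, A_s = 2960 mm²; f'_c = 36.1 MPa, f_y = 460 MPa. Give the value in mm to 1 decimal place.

T = A_s f_y = 2960 × 460 = 1361600 N = 1361.6 kN.
Setting C = 0.85 f'_c a b equal to T: a = 1361600/(0.85 × 36.1 × 590) = 75.2 mm.

a ≈ 75.2 mm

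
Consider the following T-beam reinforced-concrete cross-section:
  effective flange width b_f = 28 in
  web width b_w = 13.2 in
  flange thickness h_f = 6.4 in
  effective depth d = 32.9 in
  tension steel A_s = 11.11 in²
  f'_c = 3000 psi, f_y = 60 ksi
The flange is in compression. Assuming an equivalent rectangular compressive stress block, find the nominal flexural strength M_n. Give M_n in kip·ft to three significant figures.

Tension: T = A_s f_y = 11.11 × 60 = 666.6 kips.
Try a within the flange: a = T/(0.85 f'_c b_f) = 666.6/(0.85 × 3 × 28) = 9.336 in.
a = 9.336 > h_f = 6.4 in: the block extends into the web. Split into flange-overhang and web parts.
C_f = 0.85 f'_c (b_f − b_w) h_f = 0.85 × 3 × (28 − 13.2) × 6.4 = 241.5 kips.
Remaining web compression depth: a_w = (T − C_f)/(0.85 f'_c b_w) = (666.6 − 241.5)/(0.85 × 3 × 13.2) = 12.629 in.
M_n = C_f(d − h_f/2) + (T − C_f)(d − a_w/2) = 241.5 × (32.9 − 3.2) + 425.1 × (32.9 − 6.3145) = 7172.6 + 11301.5 = 18474.1 kip·in.
M_n = 18474.1/12 = 1539.51 kip·ft.

M_n ≈ 1540 kip·ft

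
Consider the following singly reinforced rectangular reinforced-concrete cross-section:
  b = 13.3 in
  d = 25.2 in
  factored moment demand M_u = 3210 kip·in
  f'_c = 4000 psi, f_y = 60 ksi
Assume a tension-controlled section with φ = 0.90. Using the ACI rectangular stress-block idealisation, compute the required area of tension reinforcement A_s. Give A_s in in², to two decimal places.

A_s ≈ 2.53 in²

M_n = M_u/φ = 3210/0.90 = 3566.67 kip·in.
From M_n = 0.85 f'_c a b (d − a/2):
a = d − √(d² − 2M_n/(0.85 f'_c b)) = 25.2 − √(25.2² − 2 × 3566.67/(0.85 × 4 × 13.3)) = 3.353 in.
A_s = 0.85 f'_c a b / f_y = 0.85 × 4 × 3.353 × 13.3 / 60 = 2.527 in².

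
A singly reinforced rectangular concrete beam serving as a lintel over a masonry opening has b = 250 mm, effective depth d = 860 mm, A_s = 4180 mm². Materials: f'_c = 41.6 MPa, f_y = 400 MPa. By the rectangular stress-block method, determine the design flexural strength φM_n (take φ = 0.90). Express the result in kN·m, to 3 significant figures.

φM_n ≈ 1150 kN·m

T = A_s f_y = 4180 × 400 = 1672000 N = 1672 kN.
From C = T: a = T/(0.85 f'_c b) = 1672000/(0.85 × 41.6 × 250) = 189.14 mm.
M_n = T(d − a/2) = 1672 kN × (860 − 94.57) mm = 1279.80 kN·m.
φM_n = 0.90 × 1279.80 = 1151.82 kN·m.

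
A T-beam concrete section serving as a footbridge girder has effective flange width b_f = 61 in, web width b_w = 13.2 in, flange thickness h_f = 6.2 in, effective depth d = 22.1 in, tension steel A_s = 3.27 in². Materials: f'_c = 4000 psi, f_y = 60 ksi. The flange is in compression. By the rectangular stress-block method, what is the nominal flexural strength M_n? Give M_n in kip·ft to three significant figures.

M_n ≈ 354 kip·ft

Tension: T = A_s f_y = 3.27 × 60 = 196.2 kips.
Try a within the flange: a = T/(0.85 f'_c b_f) = 196.2/(0.85 × 4 × 61) = 0.946 in.
Since a = 0.946 ≤ h_f = 6.2 in, the stress block lies entirely in the flange; analyse as a rectangular beam of width b_f.
M_n = T(d − a/2) = 196.2 × (22.1 − 0.473) = 4243.2 kip·in.
M_n = 4243.2/12 = 353.60 kip·ft.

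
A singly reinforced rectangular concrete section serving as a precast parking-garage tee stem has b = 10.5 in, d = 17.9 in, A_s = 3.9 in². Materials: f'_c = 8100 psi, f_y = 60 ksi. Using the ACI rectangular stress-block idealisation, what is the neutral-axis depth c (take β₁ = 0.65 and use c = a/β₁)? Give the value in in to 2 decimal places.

c ≈ 4.98 in

T = A_s f_y = 3.9 × 60 = 234 kips.
a = T/(0.85 f'_c b) = 234/(0.85 × 8.1 × 10.5) = 3.2369 in.
With β₁ = 0.65, c = a/β₁ = 3.2369/0.65 = 4.98 in.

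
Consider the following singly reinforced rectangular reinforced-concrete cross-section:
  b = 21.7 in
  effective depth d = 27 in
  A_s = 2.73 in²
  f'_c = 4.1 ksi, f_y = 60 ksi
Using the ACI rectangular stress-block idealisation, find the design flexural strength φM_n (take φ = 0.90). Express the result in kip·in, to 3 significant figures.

φM_n ≈ 3820 kip·in

T = A_s f_y = 2.73 × 60 = 163.8 kips.
a = T/(0.85 f'_c b) = 163.8/(0.85 × 4.1 × 21.7) = 2.166 in.
M_n = T(d − a/2) = 163.8 × (27 − 1.083) = 4245.2 kip·in.
φM_n = 0.90 × 4245.2 = 3820.7 kip·in.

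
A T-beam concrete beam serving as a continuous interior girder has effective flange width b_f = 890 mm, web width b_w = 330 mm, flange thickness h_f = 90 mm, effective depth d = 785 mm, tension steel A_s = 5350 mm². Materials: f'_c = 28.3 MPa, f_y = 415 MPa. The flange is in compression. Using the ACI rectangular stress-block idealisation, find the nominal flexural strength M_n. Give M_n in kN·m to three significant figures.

Tension: T = A_s f_y = 5350 × 415 = 2220250 N.
Try a within the flange: a = T/(0.85 f'_c b_f) = 2220250/(0.85 × 28.3 × 890) = 103.71 mm.
a = 103.71 > h_f = 90 mm: the block extends into the web. Split into flange-overhang and web parts.
C_f = 0.85 f'_c (b_f − b_w) h_f = 0.85 × 28.3 × (890 − 330) × 90 = 1212372 N.
Remaining web compression depth: a_w = (T − C_f)/(0.85 f'_c b_w) = (2220250 − 1212372)/(0.85 × 28.3 × 330) = 126.97 mm.
M_n = C_f(d − h_f/2) + (T − C_f)(d − a_w/2) = 1212372 × (785 − 45) + 1007878 × (785 − 63.485) = 897.16 + 727.20 = 1624.36 × 10⁶ N·mm.
M_n = 1624.36 kN·m.

M_n ≈ 1620 kN·m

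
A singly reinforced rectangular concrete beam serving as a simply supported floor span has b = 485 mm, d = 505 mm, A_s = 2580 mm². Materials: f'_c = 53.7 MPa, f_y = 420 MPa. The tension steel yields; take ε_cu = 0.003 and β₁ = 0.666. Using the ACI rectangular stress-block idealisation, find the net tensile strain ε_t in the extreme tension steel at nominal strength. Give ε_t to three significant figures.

ε_t ≈ 0.0176

a = A_s f_y/(0.85 f'_c b) = 48.95 mm.
β₁ = 0.666, so c = a/β₁ = 48.95/0.666 = 73.50 mm.
From the linear strain diagram with ε_cu = 0.003: ε_t = 0.003 (d − c)/c = 0.003 × (505 − 73.50)/73.50 = 0.0176.
Since ε_t ≥ 0.005, the section is tension-controlled.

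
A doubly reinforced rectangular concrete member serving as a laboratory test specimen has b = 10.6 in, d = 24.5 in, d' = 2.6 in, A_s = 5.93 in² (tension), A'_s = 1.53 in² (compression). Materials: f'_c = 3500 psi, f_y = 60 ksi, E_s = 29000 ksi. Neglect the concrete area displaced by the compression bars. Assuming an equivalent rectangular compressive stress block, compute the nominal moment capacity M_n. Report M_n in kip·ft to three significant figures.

M_n ≈ 614 kip·ft

Assume both steels yield.
a = (A_s − A'_s) f_y/(0.85 f'_c b) = (5.93 − 1.53) × 60/(0.85 × 3.5 × 10.6) = 8.372 in.
c = a/β₁ = 8.372/0.85 = 9.849 in; ε'_s = 0.003(c − d')/c = 0.0022 ≥ ε_y = 0.0021, so the compression steel yields.
M_n = (A_s − A'_s) f_y (d − a/2) + A'_s f_y (d − d') = 264 × (24.5 − 4.186) + 91.8 × (24.5 − 2.6) = 5362.9 + 2010.4 = 7373.3 kip·in = 7373.3/12 = 614.44 kip·ft.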